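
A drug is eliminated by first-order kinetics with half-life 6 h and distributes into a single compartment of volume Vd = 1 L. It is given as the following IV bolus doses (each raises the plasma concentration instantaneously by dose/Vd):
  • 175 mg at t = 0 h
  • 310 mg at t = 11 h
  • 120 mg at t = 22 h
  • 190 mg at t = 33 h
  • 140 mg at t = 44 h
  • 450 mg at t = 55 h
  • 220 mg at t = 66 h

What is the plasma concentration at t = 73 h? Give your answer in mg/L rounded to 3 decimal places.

161.640 mg/L

k = ln 2 / 6 = 0.11552 per h
Dose 1 (175 mg at t=0 h): 175·exp(−0.11552·73) = 0.038 mg/L
Dose 2 (310 mg at t=11 h): 310·exp(−0.11552·62) = 0.240 mg/L
Dose 3 (120 mg at t=22 h): 120·exp(−0.11552·51) = 0.331 mg/L
Dose 4 (190 mg at t=33 h): 190·exp(−0.11552·40) = 1.870 mg/L
Dose 5 (140 mg at t=44 h): 140·exp(−0.11552·29) = 4.911 mg/L
Dose 6 (450 mg at t=55 h): 450·exp(−0.11552·18) = 56.250 mg/L
Dose 7 (220 mg at t=66 h): 220·exp(−0.11552·7) = 97.999 mg/L
C(73) = 0.038 + 0.240 + 0.331 + 1.870 + 4.911 + 56.250 + 97.999 = 161.640 mg/L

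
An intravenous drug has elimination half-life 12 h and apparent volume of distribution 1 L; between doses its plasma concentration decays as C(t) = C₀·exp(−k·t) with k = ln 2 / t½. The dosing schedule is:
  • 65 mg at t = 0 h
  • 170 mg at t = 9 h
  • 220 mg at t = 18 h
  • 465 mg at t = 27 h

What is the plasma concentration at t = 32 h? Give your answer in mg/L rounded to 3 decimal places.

501.619 mg/L

k = ln 2 / 12 = 0.05776 per h
Dose 1 (65 mg at t=0 h): 65·exp(−0.05776·32) = 10.237 mg/L
Dose 2 (170 mg at t=9 h): 170·exp(−0.05776·23) = 45.027 mg/L
Dose 3 (220 mg at t=18 h): 220·exp(−0.05776·14) = 97.999 mg/L
Dose 4 (465 mg at t=27 h): 465·exp(−0.05776·5) = 348.356 mg/L
C(32) = 10.237 + 45.027 + 97.999 + 348.356 = 501.619 mg/L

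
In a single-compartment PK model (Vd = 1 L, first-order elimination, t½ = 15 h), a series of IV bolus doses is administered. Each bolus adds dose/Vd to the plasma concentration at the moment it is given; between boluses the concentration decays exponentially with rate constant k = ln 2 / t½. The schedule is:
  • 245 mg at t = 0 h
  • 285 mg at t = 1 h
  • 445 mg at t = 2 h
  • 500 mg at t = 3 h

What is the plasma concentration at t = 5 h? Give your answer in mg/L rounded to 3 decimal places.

1274.616 mg/L

k = ln 2 / 15 = 0.04621 per h
Dose 1 (245 mg at t=0 h): 245·exp(−0.04621·5) = 194.457 mg/L
Dose 2 (285 mg at t=1 h): 285·exp(−0.04621·4) = 236.903 mg/L
Dose 3 (445 mg at t=2 h): 445·exp(−0.04621·3) = 387.395 mg/L
Dose 4 (500 mg at t=3 h): 500·exp(−0.04621·2) = 455.861 mg/L
C(5) = 194.457 + 236.903 + 387.395 + 455.861 = 1274.616 mg/L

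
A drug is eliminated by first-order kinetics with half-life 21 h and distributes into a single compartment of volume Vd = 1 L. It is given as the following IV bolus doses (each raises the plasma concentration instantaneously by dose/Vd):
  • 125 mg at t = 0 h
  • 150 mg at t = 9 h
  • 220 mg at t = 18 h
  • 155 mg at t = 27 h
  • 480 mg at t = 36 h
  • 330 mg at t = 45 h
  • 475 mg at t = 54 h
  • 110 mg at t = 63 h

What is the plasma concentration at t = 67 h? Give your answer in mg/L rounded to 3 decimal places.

k = ln 2 / 21 = 0.03301 per h
Dose 1 (125 mg at t=0 h): 125·exp(−0.03301·67) = 13.692 mg/L
Dose 2 (150 mg at t=9 h): 150·exp(−0.03301·58) = 22.114 mg/L
Dose 3 (220 mg at t=18 h): 220·exp(−0.03301·49) = 43.654 mg/L
Dose 4 (155 mg at t=27 h): 155·exp(−0.03301·40) = 41.394 mg/L
Dose 5 (480 mg at t=36 h): 480·exp(−0.03301·31) = 172.530 mg/L
Dose 6 (330 mg at t=45 h): 330·exp(−0.03301·22) = 159.643 mg/L
Dose 7 (475 mg at t=54 h): 475·exp(−0.03301·13) = 309.273 mg/L
Dose 8 (110 mg at t=63 h): 110·exp(−0.03301·4) = 96.395 mg/L
C(67) = 13.692 + 22.114 + 43.654 + 41.394 + 172.530 + 159.643 + 309.273 + 96.395 = 858.695 mg/L

858.695 mg/L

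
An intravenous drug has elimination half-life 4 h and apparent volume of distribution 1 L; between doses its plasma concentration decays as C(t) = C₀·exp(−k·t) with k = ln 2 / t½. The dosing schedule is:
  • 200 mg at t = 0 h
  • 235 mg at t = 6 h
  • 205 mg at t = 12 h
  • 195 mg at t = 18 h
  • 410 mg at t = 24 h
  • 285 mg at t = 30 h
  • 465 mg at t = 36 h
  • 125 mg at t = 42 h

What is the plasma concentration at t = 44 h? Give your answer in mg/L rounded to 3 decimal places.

246.019 mg/L

k = ln 2 / 4 = 0.17329 per h
Dose 1 (200 mg at t=0 h): 200·exp(−0.17329·44) = 0.098 mg/L
Dose 2 (235 mg at t=6 h): 235·exp(−0.17329·38) = 0.325 mg/L
Dose 3 (205 mg at t=12 h): 205·exp(−0.17329·32) = 0.801 mg/L
Dose 4 (195 mg at t=18 h): 195·exp(−0.17329·26) = 2.154 mg/L
Dose 5 (410 mg at t=24 h): 410·exp(−0.17329·20) = 12.812 mg/L
Dose 6 (285 mg at t=30 h): 285·exp(−0.17329·14) = 25.191 mg/L
Dose 7 (465 mg at t=36 h): 465·exp(−0.17329·8) = 116.250 mg/L
Dose 8 (125 mg at t=42 h): 125·exp(−0.17329·2) = 88.388 mg/L
C(44) = 0.098 + 0.325 + 0.801 + 2.154 + 12.812 + 25.191 + 116.250 + 88.388 = 246.019 mg/L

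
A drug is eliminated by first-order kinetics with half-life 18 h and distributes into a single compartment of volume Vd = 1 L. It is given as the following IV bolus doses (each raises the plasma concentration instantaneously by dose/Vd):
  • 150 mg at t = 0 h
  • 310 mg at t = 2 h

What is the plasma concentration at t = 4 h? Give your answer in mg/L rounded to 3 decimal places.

415.608 mg/L

k = ln 2 / 18 = 0.03851 per h
Dose 1 (150 mg at t=0 h): 150·exp(−0.03851·4) = 128.587 mg/L
Dose 2 (310 mg at t=2 h): 310·exp(−0.03851·2) = 287.021 mg/L
C(4) = 128.587 + 287.021 = 415.608 mg/L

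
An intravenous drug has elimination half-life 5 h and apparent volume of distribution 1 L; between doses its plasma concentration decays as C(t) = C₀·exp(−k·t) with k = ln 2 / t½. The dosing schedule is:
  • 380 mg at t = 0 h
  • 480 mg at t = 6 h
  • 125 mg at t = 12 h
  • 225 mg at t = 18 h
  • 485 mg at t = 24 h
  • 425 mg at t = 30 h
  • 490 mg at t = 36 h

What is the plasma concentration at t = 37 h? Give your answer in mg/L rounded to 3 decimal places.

696.449 mg/L

k = ln 2 / 5 = 0.13863 per h
Dose 1 (380 mg at t=0 h): 380·exp(−0.13863·37) = 2.250 mg/L
Dose 2 (480 mg at t=6 h): 480·exp(−0.13863·31) = 6.529 mg/L
Dose 3 (125 mg at t=12 h): 125·exp(−0.13863·25) = 3.906 mg/L
Dose 4 (225 mg at t=18 h): 225·exp(−0.13863·19) = 16.154 mg/L
Dose 5 (485 mg at t=24 h): 485·exp(−0.13863·13) = 79.995 mg/L
Dose 6 (425 mg at t=30 h): 425·exp(−0.13863·7) = 161.045 mg/L
Dose 7 (490 mg at t=36 h): 490·exp(−0.13863·1) = 426.570 mg/L
C(37) = 2.250 + 6.529 + 3.906 + 16.154 + 79.995 + 161.045 + 426.570 = 696.449 mg/L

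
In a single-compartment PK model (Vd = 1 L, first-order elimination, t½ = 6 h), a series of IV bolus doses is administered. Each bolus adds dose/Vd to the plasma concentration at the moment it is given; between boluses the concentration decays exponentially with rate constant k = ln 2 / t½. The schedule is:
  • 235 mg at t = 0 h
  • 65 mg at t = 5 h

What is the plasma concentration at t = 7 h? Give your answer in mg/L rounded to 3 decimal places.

156.271 mg/L

k = ln 2 / 6 = 0.11552 per h
Dose 1 (235 mg at t=0 h): 235·exp(−0.11552·7) = 104.681 mg/L
Dose 2 (65 mg at t=5 h): 65·exp(−0.11552·2) = 51.591 mg/L
C(7) = 104.681 + 51.591 = 156.271 mg/L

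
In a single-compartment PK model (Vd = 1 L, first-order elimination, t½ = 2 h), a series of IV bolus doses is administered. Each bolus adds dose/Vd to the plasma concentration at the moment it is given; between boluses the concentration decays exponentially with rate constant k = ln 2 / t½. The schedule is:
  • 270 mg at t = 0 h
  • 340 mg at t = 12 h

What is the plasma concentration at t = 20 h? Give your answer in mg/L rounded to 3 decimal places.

k = ln 2 / 2 = 0.34657 per h
Dose 1 (270 mg at t=0 h): 270·exp(−0.34657·20) = 0.264 mg/L
Dose 2 (340 mg at t=12 h): 340·exp(−0.34657·8) = 21.250 mg/L
C(20) = 0.264 + 21.250 = 21.514 mg/L

21.514 mg/L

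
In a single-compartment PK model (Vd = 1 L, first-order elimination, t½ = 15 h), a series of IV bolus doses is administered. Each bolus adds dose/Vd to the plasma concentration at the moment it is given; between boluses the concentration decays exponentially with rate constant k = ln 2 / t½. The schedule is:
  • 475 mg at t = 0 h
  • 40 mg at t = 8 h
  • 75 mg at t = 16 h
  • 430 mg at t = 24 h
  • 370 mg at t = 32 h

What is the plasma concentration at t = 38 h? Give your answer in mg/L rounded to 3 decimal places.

624.763 mg/L

k = ln 2 / 15 = 0.04621 per h
Dose 1 (475 mg at t=0 h): 475·exp(−0.04621·38) = 82.051 mg/L
Dose 2 (40 mg at t=8 h): 40·exp(−0.04621·30) = 10.000 mg/L
Dose 3 (75 mg at t=16 h): 75·exp(−0.04621·22) = 27.136 mg/L
Dose 4 (430 mg at t=24 h): 430·exp(−0.04621·14) = 225.168 mg/L
Dose 5 (370 mg at t=32 h): 370·exp(−0.04621·6) = 280.408 mg/L
C(38) = 82.051 + 10.000 + 27.136 + 225.168 + 280.408 = 624.763 mg/L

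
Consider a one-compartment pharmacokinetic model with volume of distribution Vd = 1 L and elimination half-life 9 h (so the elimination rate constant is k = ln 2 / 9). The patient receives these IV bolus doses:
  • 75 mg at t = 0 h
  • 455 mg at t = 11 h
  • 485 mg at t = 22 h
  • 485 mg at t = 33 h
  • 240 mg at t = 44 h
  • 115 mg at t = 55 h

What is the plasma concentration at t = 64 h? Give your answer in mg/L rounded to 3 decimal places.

180.803 mg/L

k = ln 2 / 9 = 0.07702 per h
Dose 1 (75 mg at t=0 h): 75·exp(−0.07702·64) = 0.543 mg/L
Dose 2 (455 mg at t=11 h): 455·exp(−0.07702·53) = 7.679 mg/L
Dose 3 (485 mg at t=22 h): 485·exp(−0.07702·42) = 19.096 mg/L
Dose 4 (485 mg at t=33 h): 485·exp(−0.07702·31) = 44.551 mg/L
Dose 5 (240 mg at t=44 h): 240·exp(−0.07702·20) = 51.435 mg/L
Dose 6 (115 mg at t=55 h): 115·exp(−0.07702·9) = 57.500 mg/L
C(64) = 0.543 + 7.679 + 19.096 + 44.551 + 51.435 + 57.500 = 180.803 mg/L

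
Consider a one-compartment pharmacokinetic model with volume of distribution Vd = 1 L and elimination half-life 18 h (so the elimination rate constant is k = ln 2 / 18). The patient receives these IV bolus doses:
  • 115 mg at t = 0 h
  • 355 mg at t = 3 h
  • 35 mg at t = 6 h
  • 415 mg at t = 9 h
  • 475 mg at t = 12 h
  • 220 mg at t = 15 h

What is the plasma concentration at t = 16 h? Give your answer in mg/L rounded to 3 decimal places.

k = ln 2 / 18 = 0.03851 per h
Dose 1 (115 mg at t=0 h): 115·exp(−0.03851·16) = 62.103 mg/L
Dose 2 (355 mg at t=3 h): 355·exp(−0.03851·13) = 215.188 mg/L
Dose 3 (35 mg at t=6 h): 35·exp(−0.03851·10) = 23.814 mg/L
Dose 4 (415 mg at t=9 h): 415·exp(−0.03851·7) = 316.943 mg/L
Dose 5 (475 mg at t=12 h): 475·exp(−0.03851·4) = 407.191 mg/L
Dose 6 (220 mg at t=15 h): 220·exp(−0.03851·1) = 211.689 mg/L
C(16) = 62.103 + 215.188 + 23.814 + 316.943 + 407.191 + 211.689 = 1236.928 mg/L

1236.928 mg/L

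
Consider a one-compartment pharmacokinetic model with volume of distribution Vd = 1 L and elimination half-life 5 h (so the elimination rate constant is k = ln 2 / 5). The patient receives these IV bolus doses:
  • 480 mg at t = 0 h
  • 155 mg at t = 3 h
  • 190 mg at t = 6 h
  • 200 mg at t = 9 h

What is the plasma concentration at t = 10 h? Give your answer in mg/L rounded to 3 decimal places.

461.970 mg/L

k = ln 2 / 5 = 0.13863 per h
Dose 1 (480 mg at t=0 h): 480·exp(−0.13863·10) = 120.000 mg/L
Dose 2 (155 mg at t=3 h): 155·exp(−0.13863·7) = 58.734 mg/L
Dose 3 (190 mg at t=6 h): 190·exp(−0.13863·4) = 109.126 mg/L
Dose 4 (200 mg at t=9 h): 200·exp(−0.13863·1) = 174.110 mg/L
C(10) = 120.000 + 58.734 + 109.126 + 174.110 = 461.970 mg/L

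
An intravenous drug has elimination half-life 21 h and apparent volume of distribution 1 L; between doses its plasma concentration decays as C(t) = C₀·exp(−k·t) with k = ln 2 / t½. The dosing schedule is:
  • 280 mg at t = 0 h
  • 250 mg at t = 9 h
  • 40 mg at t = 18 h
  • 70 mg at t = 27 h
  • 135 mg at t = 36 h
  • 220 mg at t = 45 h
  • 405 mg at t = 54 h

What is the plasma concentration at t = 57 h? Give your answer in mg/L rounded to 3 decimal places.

713.349 mg/L

k = ln 2 / 21 = 0.03301 per h
Dose 1 (280 mg at t=0 h): 280·exp(−0.03301·57) = 42.665 mg/L
Dose 2 (250 mg at t=9 h): 250·exp(−0.03301·48) = 51.271 mg/L
Dose 3 (40 mg at t=18 h): 40·exp(−0.03301·39) = 11.041 mg/L
Dose 4 (70 mg at t=27 h): 70·exp(−0.03301·30) = 26.005 mg/L
Dose 5 (135 mg at t=36 h): 135·exp(−0.03301·21) = 67.500 mg/L
Dose 6 (220 mg at t=45 h): 220·exp(−0.03301·12) = 148.049 mg/L
Dose 7 (405 mg at t=54 h): 405·exp(−0.03301·3) = 366.818 mg/L
C(57) = 42.665 + 51.271 + 11.041 + 26.005 + 67.500 + 148.049 + 366.818 = 713.349 mg/L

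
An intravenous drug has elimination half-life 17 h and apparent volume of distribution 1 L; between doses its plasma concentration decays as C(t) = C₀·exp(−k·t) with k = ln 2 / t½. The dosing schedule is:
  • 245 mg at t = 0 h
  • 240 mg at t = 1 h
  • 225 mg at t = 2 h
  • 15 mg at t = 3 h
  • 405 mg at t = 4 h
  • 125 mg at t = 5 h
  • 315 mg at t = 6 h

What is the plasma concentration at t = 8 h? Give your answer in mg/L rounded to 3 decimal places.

k = ln 2 / 17 = 0.04077 per h
Dose 1 (245 mg at t=0 h): 245·exp(−0.04077·8) = 176.809 mg/L
Dose 2 (240 mg at t=1 h): 240·exp(−0.04077·7) = 180.409 mg/L
Dose 3 (225 mg at t=2 h): 225·exp(−0.04077·6) = 176.172 mg/L
Dose 4 (15 mg at t=3 h): 15·exp(−0.04077·5) = 12.234 mg/L
Dose 5 (405 mg at t=4 h): 405·exp(−0.04077·4) = 344.052 mg/L
Dose 6 (125 mg at t=5 h): 125·exp(−0.04077·3) = 110.608 mg/L
Dose 7 (315 mg at t=6 h): 315·exp(−0.04077·2) = 290.332 mg/L
C(8) = 176.809 + 180.409 + 176.172 + 12.234 + 344.052 + 110.608 + 290.332 = 1290.616 mg/L

1290.616 mg/L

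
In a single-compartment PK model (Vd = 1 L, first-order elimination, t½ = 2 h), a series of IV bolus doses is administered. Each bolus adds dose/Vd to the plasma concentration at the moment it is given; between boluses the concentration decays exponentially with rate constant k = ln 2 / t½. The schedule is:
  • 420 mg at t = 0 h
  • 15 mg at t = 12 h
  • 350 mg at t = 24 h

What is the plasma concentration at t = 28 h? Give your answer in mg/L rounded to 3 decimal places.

87.584 mg/L

k = ln 2 / 2 = 0.34657 per h
Dose 1 (420 mg at t=0 h): 420·exp(−0.34657·28) = 0.026 mg/L
Dose 2 (15 mg at t=12 h): 15·exp(−0.34657·16) = 0.059 mg/L
Dose 3 (350 mg at t=24 h): 350·exp(−0.34657·4) = 87.500 mg/L
C(28) = 0.026 + 0.059 + 87.500 = 87.584 mg/L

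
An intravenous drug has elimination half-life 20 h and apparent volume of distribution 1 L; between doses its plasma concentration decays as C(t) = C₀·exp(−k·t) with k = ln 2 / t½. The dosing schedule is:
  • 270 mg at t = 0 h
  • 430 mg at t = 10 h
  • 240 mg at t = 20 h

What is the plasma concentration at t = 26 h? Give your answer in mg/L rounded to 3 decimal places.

551.565 mg/L

k = ln 2 / 20 = 0.03466 per h
Dose 1 (270 mg at t=0 h): 270·exp(−0.03466·26) = 109.654 mg/L
Dose 2 (430 mg at t=10 h): 430·exp(−0.03466·16) = 246.970 mg/L
Dose 3 (240 mg at t=20 h): 240·exp(−0.03466·6) = 194.941 mg/L
C(26) = 109.654 + 246.970 + 194.941 = 551.565 mg/L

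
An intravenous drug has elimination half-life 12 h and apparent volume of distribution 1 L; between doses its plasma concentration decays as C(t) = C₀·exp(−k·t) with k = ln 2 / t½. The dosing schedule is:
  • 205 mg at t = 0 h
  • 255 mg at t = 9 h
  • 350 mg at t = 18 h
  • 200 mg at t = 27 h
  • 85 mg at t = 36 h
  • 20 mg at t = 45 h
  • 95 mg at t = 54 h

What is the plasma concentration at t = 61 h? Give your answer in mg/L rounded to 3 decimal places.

k = ln 2 / 12 = 0.05776 per h
Dose 1 (205 mg at t=0 h): 205·exp(−0.05776·61) = 6.047 mg/L
Dose 2 (255 mg at t=9 h): 255·exp(−0.05776·52) = 12.650 mg/L
Dose 3 (350 mg at t=18 h): 350·exp(−0.05776·43) = 29.200 mg/L
Dose 4 (200 mg at t=27 h): 200·exp(−0.05776·34) = 28.062 mg/L
Dose 5 (85 mg at t=36 h): 85·exp(−0.05776·25) = 20.057 mg/L
Dose 6 (20 mg at t=45 h): 20·exp(−0.05776·16) = 7.937 mg/L
Dose 7 (95 mg at t=54 h): 95·exp(−0.05776·7) = 63.405 mg/L
C(61) = 6.047 + 12.650 + 29.200 + 28.062 + 20.057 + 7.937 + 63.405 = 167.357 mg/L

167.357 mg/L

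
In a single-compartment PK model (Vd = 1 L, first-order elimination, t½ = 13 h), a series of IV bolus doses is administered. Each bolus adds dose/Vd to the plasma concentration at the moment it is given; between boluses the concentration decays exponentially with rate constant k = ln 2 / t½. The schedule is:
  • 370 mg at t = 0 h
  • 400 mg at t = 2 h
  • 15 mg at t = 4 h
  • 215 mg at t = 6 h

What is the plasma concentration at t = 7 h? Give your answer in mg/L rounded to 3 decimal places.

k = ln 2 / 13 = 0.05332 per h
Dose 1 (370 mg at t=0 h): 370·exp(−0.05332·7) = 254.747 mg/L
Dose 2 (400 mg at t=2 h): 400·exp(−0.05332·5) = 306.393 mg/L
Dose 3 (15 mg at t=4 h): 15·exp(−0.05332·3) = 12.783 mg/L
Dose 4 (215 mg at t=6 h): 215·exp(−0.05332·1) = 203.837 mg/L
C(7) = 254.747 + 306.393 + 12.783 + 203.837 = 777.759 mg/L

777.759 mg/L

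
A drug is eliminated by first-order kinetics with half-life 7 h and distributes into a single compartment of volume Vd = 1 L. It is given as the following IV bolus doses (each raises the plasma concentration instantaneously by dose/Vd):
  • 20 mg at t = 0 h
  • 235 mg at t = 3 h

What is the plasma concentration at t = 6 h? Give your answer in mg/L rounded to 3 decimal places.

185.645 mg/L

k = ln 2 / 7 = 0.09902 per h
Dose 1 (20 mg at t=0 h): 20·exp(−0.09902·6) = 11.041 mg/L
Dose 2 (235 mg at t=3 h): 235·exp(−0.09902·3) = 174.604 mg/L
C(6) = 11.041 + 174.604 = 185.645 mg/L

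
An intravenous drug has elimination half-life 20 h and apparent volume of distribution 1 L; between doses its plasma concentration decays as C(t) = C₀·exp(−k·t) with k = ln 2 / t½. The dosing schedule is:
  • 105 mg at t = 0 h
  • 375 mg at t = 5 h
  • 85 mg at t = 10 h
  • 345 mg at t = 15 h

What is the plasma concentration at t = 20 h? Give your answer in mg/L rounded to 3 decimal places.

k = ln 2 / 20 = 0.03466 per h
Dose 1 (105 mg at t=0 h): 105·exp(−0.03466·20) = 52.500 mg/L
Dose 2 (375 mg at t=5 h): 375·exp(−0.03466·15) = 222.976 mg/L
Dose 3 (85 mg at t=10 h): 85·exp(−0.03466·10) = 60.104 mg/L
Dose 4 (345 mg at t=15 h): 345·exp(−0.03466·5) = 290.109 mg/L
C(20) = 52.500 + 222.976 + 60.104 + 290.109 = 625.690 mg/L

625.690 mg/L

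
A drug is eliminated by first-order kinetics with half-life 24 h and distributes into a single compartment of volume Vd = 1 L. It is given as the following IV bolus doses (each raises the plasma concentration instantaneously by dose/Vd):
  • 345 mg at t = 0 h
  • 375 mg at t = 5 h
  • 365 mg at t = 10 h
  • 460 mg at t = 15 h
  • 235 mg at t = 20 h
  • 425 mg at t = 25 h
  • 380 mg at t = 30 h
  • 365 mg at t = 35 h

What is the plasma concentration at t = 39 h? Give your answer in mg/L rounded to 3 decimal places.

k = ln 2 / 24 = 0.02888 per h
Dose 1 (345 mg at t=0 h): 345·exp(−0.02888·39) = 111.852 mg/L
Dose 2 (375 mg at t=5 h): 375·exp(−0.02888·34) = 140.466 mg/L
Dose 3 (365 mg at t=10 h): 365·exp(−0.02888·29) = 157.960 mg/L
Dose 4 (460 mg at t=15 h): 460·exp(−0.02888·24) = 230.000 mg/L
Dose 5 (235 mg at t=20 h): 235·exp(−0.02888·19) = 135.754 mg/L
Dose 6 (425 mg at t=25 h): 425·exp(−0.02888·14) = 283.653 mg/L
Dose 7 (380 mg at t=30 h): 380·exp(−0.02888·9) = 293.020 mg/L
Dose 8 (365 mg at t=35 h): 365·exp(−0.02888·4) = 325.178 mg/L
C(39) = 111.852 + 140.466 + 157.960 + 230.000 + 135.754 + 283.653 + 293.020 + 325.178 = 1677.885 mg/L

1677.885 mg/L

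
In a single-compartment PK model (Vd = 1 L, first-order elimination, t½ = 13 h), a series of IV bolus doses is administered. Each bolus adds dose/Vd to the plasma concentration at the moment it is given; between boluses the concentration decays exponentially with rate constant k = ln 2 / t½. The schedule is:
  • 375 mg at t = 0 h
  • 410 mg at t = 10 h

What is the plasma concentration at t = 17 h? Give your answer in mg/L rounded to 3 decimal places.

k = ln 2 / 13 = 0.05332 per h
Dose 1 (375 mg at t=0 h): 375·exp(−0.05332·17) = 151.487 mg/L
Dose 2 (410 mg at t=10 h): 410·exp(−0.05332·7) = 282.287 mg/L
C(17) = 151.487 + 282.287 = 433.774 mg/L

433.774 mg/L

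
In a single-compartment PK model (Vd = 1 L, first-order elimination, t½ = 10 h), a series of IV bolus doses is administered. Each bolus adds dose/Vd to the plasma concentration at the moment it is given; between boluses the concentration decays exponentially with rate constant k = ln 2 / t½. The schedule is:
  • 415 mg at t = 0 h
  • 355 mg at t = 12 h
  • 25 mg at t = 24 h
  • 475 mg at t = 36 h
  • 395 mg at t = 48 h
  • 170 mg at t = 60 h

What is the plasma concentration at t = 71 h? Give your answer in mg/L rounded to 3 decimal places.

211.434 mg/L

k = ln 2 / 10 = 0.06931 per h
Dose 1 (415 mg at t=0 h): 415·exp(−0.06931·71) = 3.025 mg/L
Dose 2 (355 mg at t=12 h): 355·exp(−0.06931·59) = 5.945 mg/L
Dose 3 (25 mg at t=24 h): 25·exp(−0.06931·47) = 0.962 mg/L
Dose 4 (475 mg at t=36 h): 475·exp(−0.06931·35) = 41.984 mg/L
Dose 5 (395 mg at t=48 h): 395·exp(−0.06931·23) = 80.210 mg/L
Dose 6 (170 mg at t=60 h): 170·exp(−0.06931·11) = 79.308 mg/L
C(71) = 3.025 + 5.945 + 0.962 + 41.984 + 80.210 + 79.308 = 211.434 mg/L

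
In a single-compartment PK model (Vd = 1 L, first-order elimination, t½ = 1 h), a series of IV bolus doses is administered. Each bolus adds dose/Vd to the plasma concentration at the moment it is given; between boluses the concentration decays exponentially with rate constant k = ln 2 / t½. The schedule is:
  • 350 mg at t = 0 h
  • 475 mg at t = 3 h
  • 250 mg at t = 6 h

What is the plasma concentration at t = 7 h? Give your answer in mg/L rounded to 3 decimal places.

k = ln 2 / 1 = 0.69315 per h
Dose 1 (350 mg at t=0 h): 350·exp(−0.69315·7) = 2.734 mg/L
Dose 2 (475 mg at t=3 h): 475·exp(−0.69315·4) = 29.688 mg/L
Dose 3 (250 mg at t=6 h): 250·exp(−0.69315·1) = 125.000 mg/L
C(7) = 2.734 + 29.688 + 125.000 = 157.422 mg/L

157.422 mg/L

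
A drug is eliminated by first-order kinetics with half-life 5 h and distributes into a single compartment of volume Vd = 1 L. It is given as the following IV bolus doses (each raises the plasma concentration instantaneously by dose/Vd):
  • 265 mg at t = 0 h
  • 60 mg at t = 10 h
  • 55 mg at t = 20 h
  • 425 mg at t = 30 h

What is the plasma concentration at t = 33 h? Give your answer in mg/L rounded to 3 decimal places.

294.673 mg/L

k = ln 2 / 5 = 0.13863 per h
Dose 1 (265 mg at t=0 h): 265·exp(−0.13863·33) = 2.732 mg/L
Dose 2 (60 mg at t=10 h): 60·exp(−0.13863·23) = 2.474 mg/L
Dose 3 (55 mg at t=20 h): 55·exp(−0.13863·13) = 9.072 mg/L
Dose 4 (425 mg at t=30 h): 425·exp(−0.13863·3) = 280.395 mg/L
C(33) = 2.732 + 2.474 + 9.072 + 280.395 = 294.673 mg/L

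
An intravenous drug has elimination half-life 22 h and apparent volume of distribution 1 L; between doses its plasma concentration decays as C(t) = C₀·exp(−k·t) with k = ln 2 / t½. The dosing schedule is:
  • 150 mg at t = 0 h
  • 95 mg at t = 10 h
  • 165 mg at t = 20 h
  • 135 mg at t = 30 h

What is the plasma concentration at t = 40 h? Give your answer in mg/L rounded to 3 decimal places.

k = ln 2 / 22 = 0.03151 per h
Dose 1 (150 mg at t=0 h): 150·exp(−0.03151·40) = 42.537 mg/L
Dose 2 (95 mg at t=10 h): 95·exp(−0.03151·30) = 36.917 mg/L
Dose 3 (165 mg at t=20 h): 165·exp(−0.03151·20) = 87.866 mg/L
Dose 4 (135 mg at t=30 h): 135·exp(−0.03151·10) = 98.515 mg/L
C(40) = 42.537 + 36.917 + 87.866 + 98.515 = 265.835 mg/L

265.835 mg/L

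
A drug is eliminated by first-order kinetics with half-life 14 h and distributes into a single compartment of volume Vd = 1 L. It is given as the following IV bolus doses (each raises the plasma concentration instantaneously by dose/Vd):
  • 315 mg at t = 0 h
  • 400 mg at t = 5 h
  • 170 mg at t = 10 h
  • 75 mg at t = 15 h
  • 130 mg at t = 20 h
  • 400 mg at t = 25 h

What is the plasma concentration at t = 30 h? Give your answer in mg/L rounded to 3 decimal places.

677.702 mg/L

k = ln 2 / 14 = 0.04951 per h
Dose 1 (315 mg at t=0 h): 315·exp(−0.04951·30) = 71.326 mg/L
Dose 2 (400 mg at t=5 h): 400·exp(−0.04951·25) = 116.013 mg/L
Dose 3 (170 mg at t=10 h): 170·exp(−0.04951·20) = 63.155 mg/L
Dose 4 (75 mg at t=15 h): 75·exp(−0.04951·15) = 35.689 mg/L
Dose 5 (130 mg at t=20 h): 130·exp(−0.04951·10) = 79.236 mg/L
Dose 6 (400 mg at t=25 h): 400·exp(−0.04951·5) = 312.284 mg/L
C(30) = 71.326 + 116.013 + 63.155 + 35.689 + 79.236 + 312.284 = 677.702 mg/L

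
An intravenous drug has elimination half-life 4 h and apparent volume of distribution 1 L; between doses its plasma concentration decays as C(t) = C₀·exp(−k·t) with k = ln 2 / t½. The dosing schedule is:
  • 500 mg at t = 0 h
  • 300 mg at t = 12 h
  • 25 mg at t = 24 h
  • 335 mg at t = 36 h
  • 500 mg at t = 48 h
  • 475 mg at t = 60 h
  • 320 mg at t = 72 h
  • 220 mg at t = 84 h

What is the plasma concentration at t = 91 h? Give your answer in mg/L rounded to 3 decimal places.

79.820 mg/L

k = ln 2 / 4 = 0.17329 per h
Dose 1 (500 mg at t=0 h): 500·exp(−0.17329·91) = 0.000 mg/L
Dose 2 (300 mg at t=12 h): 300·exp(−0.17329·79) = 0.000 mg/L
Dose 3 (25 mg at t=24 h): 25·exp(−0.17329·67) = 0.000 mg/L
Dose 4 (335 mg at t=36 h): 335·exp(−0.17329·55) = 0.024 mg/L
Dose 5 (500 mg at t=48 h): 500·exp(−0.17329·43) = 0.290 mg/L
Dose 6 (475 mg at t=60 h): 475·exp(−0.17329·31) = 2.207 mg/L
Dose 7 (320 mg at t=72 h): 320·exp(−0.17329·19) = 11.892 mg/L
Dose 8 (220 mg at t=84 h): 220·exp(−0.17329·7) = 65.406 mg/L
C(91) = 0.000 + 0.000 + 0.000 + 0.024 + 0.290 + 2.207 + 11.892 + 65.406 = 79.820 mg/L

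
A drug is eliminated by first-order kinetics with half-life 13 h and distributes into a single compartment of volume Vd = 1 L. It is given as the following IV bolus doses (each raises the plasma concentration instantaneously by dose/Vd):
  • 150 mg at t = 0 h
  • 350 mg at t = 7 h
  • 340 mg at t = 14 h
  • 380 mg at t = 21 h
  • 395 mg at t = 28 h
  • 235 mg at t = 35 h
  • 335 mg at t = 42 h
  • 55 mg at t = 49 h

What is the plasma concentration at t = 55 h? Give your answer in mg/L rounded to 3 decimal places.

517.241 mg/L

k = ln 2 / 13 = 0.05332 per h
Dose 1 (150 mg at t=0 h): 150·exp(−0.05332·55) = 7.989 mg/L
Dose 2 (350 mg at t=7 h): 350·exp(−0.05332·48) = 27.075 mg/L
Dose 3 (340 mg at t=14 h): 340·exp(−0.05332·41) = 38.201 mg/L
Dose 4 (380 mg at t=21 h): 380·exp(−0.05332·34) = 62.012 mg/L
Dose 5 (395 mg at t=28 h): 395·exp(−0.05332·27) = 93.623 mg/L
Dose 6 (235 mg at t=35 h): 235·exp(−0.05332·20) = 80.899 mg/L
Dose 7 (335 mg at t=42 h): 335·exp(−0.05332·13) = 167.500 mg/L
Dose 8 (55 mg at t=49 h): 55·exp(−0.05332·6) = 39.942 mg/L
C(55) = 7.989 + 27.075 + 38.201 + 62.012 + 93.623 + 80.899 + 167.500 + 39.942 = 517.241 mg/L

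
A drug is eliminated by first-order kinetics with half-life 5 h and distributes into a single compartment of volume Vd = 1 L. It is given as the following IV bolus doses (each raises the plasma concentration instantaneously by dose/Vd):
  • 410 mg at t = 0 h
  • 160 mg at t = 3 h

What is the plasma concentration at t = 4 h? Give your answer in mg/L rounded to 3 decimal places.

374.771 mg/L

k = ln 2 / 5 = 0.13863 per h
Dose 1 (410 mg at t=0 h): 410·exp(−0.13863·4) = 235.483 mg/L
Dose 2 (160 mg at t=3 h): 160·exp(−0.13863·1) = 139.288 mg/L
C(4) = 235.483 + 139.288 = 374.771 mg/L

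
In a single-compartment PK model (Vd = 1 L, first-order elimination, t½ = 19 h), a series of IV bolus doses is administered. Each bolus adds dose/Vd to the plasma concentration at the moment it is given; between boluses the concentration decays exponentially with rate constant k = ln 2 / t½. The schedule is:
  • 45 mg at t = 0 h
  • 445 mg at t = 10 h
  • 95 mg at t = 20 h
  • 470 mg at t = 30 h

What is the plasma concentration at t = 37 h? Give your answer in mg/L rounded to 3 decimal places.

k = ln 2 / 19 = 0.03648 per h
Dose 1 (45 mg at t=0 h): 45·exp(−0.03648·37) = 11.668 mg/L
Dose 2 (445 mg at t=10 h): 445·exp(−0.03648·27) = 166.181 mg/L
Dose 3 (95 mg at t=20 h): 95·exp(−0.03648·17) = 51.095 mg/L
Dose 4 (470 mg at t=30 h): 470·exp(−0.03648·7) = 364.076 mg/L
C(37) = 11.668 + 166.181 + 51.095 + 364.076 = 593.020 mg/L

593.020 mg/L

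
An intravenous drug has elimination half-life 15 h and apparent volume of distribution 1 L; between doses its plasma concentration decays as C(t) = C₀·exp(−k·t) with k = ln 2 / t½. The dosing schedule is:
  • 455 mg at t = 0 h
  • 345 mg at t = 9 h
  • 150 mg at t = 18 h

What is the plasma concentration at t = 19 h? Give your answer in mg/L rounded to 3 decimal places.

549.669 mg/L

k = ln 2 / 15 = 0.04621 per h
Dose 1 (455 mg at t=0 h): 455·exp(−0.04621·19) = 189.107 mg/L
Dose 2 (345 mg at t=9 h): 345·exp(−0.04621·10) = 217.336 mg/L
Dose 3 (150 mg at t=18 h): 150·exp(−0.04621·1) = 143.226 mg/L
C(19) = 189.107 + 217.336 + 143.226 = 549.669 mg/L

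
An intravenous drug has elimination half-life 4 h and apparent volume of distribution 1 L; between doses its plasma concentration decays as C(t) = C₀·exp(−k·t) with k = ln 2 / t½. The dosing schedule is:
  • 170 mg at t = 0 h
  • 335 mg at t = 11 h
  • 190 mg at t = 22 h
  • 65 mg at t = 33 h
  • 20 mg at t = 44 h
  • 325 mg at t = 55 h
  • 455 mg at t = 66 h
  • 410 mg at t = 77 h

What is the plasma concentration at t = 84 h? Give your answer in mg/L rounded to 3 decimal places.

144.171 mg/L

k = ln 2 / 4 = 0.17329 per h
Dose 1 (170 mg at t=0 h): 170·exp(−0.17329·84) = 0.000 mg/L
Dose 2 (335 mg at t=11 h): 335·exp(−0.17329·73) = 0.001 mg/L
Dose 3 (190 mg at t=22 h): 190·exp(−0.17329·62) = 0.004 mg/L
Dose 4 (65 mg at t=33 h): 65·exp(−0.17329·51) = 0.009 mg/L
Dose 5 (20 mg at t=44 h): 20·exp(−0.17329·40) = 0.020 mg/L
Dose 6 (325 mg at t=55 h): 325·exp(−0.17329·29) = 2.135 mg/L
Dose 7 (455 mg at t=66 h): 455·exp(−0.17329·18) = 20.108 mg/L
Dose 8 (410 mg at t=77 h): 410·exp(−0.17329·7) = 121.894 mg/L
C(84) = 0.000 + 0.001 + 0.004 + 0.009 + 0.020 + 2.135 + 20.108 + 121.894 = 144.171 mg/L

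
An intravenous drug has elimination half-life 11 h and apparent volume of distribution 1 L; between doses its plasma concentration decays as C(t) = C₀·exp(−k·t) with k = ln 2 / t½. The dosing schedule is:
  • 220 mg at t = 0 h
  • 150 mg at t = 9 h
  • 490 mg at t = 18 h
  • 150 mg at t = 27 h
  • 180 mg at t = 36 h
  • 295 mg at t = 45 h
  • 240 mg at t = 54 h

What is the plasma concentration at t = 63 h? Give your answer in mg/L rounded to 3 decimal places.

317.268 mg/L

k = ln 2 / 11 = 0.06301 per h
Dose 1 (220 mg at t=0 h): 220·exp(−0.06301·63) = 4.153 mg/L
Dose 2 (150 mg at t=9 h): 150·exp(−0.06301·54) = 4.992 mg/L
Dose 3 (490 mg at t=18 h): 490·exp(−0.06301·45) = 28.755 mg/L
Dose 4 (150 mg at t=27 h): 150·exp(−0.06301·36) = 15.520 mg/L
Dose 5 (180 mg at t=36 h): 180·exp(−0.06301·27) = 32.838 mg/L
Dose 6 (295 mg at t=45 h): 295·exp(−0.06301·18) = 94.892 mg/L
Dose 7 (240 mg at t=54 h): 240·exp(−0.06301·9) = 136.118 mg/L
C(63) = 4.153 + 4.992 + 28.755 + 15.520 + 32.838 + 94.892 + 136.118 = 317.268 mg/L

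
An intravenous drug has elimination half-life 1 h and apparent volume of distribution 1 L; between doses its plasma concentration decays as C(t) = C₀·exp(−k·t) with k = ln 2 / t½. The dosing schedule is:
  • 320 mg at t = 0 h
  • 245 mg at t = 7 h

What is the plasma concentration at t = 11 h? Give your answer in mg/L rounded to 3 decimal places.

k = ln 2 / 1 = 0.69315 per h
Dose 1 (320 mg at t=0 h): 320·exp(−0.69315·11) = 0.156 mg/L
Dose 2 (245 mg at t=7 h): 245·exp(−0.69315·4) = 15.312 mg/L
C(11) = 0.156 + 15.312 = 15.469 mg/L

15.469 mg/L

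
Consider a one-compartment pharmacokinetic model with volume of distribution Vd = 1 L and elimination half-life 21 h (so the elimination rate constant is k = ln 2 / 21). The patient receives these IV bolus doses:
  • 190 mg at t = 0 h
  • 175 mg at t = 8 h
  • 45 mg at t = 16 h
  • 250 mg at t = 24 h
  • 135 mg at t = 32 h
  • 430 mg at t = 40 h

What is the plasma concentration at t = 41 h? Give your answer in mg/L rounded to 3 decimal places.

k = ln 2 / 21 = 0.03301 per h
Dose 1 (190 mg at t=0 h): 190·exp(−0.03301·41) = 49.094 mg/L
Dose 2 (175 mg at t=8 h): 175·exp(−0.03301·33) = 58.883 mg/L
Dose 3 (45 mg at t=16 h): 45·exp(−0.03301·25) = 19.717 mg/L
Dose 4 (250 mg at t=24 h): 250·exp(−0.03301·17) = 142.643 mg/L
Dose 5 (135 mg at t=32 h): 135·exp(−0.03301·9) = 100.305 mg/L
Dose 6 (430 mg at t=40 h): 430·exp(−0.03301·1) = 416.039 mg/L
C(41) = 49.094 + 58.883 + 19.717 + 142.643 + 100.305 + 416.039 = 786.680 mg/L

786.680 mg/L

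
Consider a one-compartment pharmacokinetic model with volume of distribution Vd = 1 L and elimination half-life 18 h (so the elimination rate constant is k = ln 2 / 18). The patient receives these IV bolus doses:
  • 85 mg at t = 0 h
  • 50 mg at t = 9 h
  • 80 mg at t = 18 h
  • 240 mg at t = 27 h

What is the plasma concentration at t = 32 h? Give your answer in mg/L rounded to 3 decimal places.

290.038 mg/L

k = ln 2 / 18 = 0.03851 per h
Dose 1 (85 mg at t=0 h): 85·exp(−0.03851·32) = 24.789 mg/L
Dose 2 (50 mg at t=9 h): 50·exp(−0.03851·23) = 20.622 mg/L
Dose 3 (80 mg at t=18 h): 80·exp(−0.03851·14) = 46.661 mg/L
Dose 4 (240 mg at t=27 h): 240·exp(−0.03851·5) = 197.967 mg/L
C(32) = 24.789 + 20.622 + 46.661 + 197.967 = 290.038 mg/L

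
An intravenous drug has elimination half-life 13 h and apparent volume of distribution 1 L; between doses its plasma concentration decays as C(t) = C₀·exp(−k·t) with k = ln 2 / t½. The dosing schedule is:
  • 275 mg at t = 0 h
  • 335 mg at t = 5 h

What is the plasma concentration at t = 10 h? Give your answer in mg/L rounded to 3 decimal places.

k = ln 2 / 13 = 0.05332 per h
Dose 1 (275 mg at t=0 h): 275·exp(−0.05332·10) = 161.351 mg/L
Dose 2 (335 mg at t=5 h): 335·exp(−0.05332·5) = 256.604 mg/L
C(10) = 161.351 + 256.604 = 417.955 mg/L

417.955 mg/L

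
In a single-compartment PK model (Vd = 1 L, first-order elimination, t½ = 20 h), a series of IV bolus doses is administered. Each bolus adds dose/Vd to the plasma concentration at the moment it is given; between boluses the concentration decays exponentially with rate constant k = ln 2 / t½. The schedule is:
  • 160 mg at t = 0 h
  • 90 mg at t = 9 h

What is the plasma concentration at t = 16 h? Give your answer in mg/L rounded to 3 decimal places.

162.508 mg/L

k = ln 2 / 20 = 0.03466 per h
Dose 1 (160 mg at t=0 h): 160·exp(−0.03466·16) = 91.896 mg/L
Dose 2 (90 mg at t=9 h): 90·exp(−0.03466·7) = 70.613 mg/L
C(16) = 91.896 + 70.613 = 162.508 mg/L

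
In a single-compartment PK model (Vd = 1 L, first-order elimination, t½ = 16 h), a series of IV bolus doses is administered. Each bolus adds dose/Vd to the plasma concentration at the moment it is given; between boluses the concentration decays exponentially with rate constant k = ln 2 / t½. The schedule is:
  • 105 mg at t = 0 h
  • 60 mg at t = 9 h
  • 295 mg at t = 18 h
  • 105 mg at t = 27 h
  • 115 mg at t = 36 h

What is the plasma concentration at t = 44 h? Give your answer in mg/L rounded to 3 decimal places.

256.014 mg/L

k = ln 2 / 16 = 0.04332 per h
Dose 1 (105 mg at t=0 h): 105·exp(−0.04332·44) = 15.608 mg/L
Dose 2 (60 mg at t=9 h): 60·exp(−0.04332·35) = 13.172 mg/L
Dose 3 (295 mg at t=18 h): 295·exp(−0.04332·26) = 95.642 mg/L
Dose 4 (105 mg at t=27 h): 105·exp(−0.04332·17) = 50.274 mg/L
Dose 5 (115 mg at t=36 h): 115·exp(−0.04332·8) = 81.317 mg/L
C(44) = 15.608 + 13.172 + 95.642 + 50.274 + 81.317 = 256.014 mg/L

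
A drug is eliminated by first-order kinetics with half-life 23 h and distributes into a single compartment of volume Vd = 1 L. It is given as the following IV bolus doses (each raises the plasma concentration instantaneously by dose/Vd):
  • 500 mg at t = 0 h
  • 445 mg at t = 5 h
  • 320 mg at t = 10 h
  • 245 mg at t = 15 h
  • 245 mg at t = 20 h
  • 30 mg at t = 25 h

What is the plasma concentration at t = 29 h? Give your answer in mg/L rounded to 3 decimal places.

979.098 mg/L

k = ln 2 / 23 = 0.03014 per h
Dose 1 (500 mg at t=0 h): 500·exp(−0.03014·29) = 208.646 mg/L
Dose 2 (445 mg at t=5 h): 445·exp(−0.03014·24) = 215.895 mg/L
Dose 3 (320 mg at t=10 h): 320·exp(−0.03014·19) = 180.498 mg/L
Dose 4 (245 mg at t=15 h): 245·exp(−0.03014·14) = 160.668 mg/L
Dose 5 (245 mg at t=20 h): 245·exp(−0.03014·9) = 186.798 mg/L
Dose 6 (30 mg at t=25 h): 30·exp(−0.03014·4) = 26.593 mg/L
C(29) = 208.646 + 215.895 + 180.498 + 160.668 + 186.798 + 26.593 = 979.098 mg/L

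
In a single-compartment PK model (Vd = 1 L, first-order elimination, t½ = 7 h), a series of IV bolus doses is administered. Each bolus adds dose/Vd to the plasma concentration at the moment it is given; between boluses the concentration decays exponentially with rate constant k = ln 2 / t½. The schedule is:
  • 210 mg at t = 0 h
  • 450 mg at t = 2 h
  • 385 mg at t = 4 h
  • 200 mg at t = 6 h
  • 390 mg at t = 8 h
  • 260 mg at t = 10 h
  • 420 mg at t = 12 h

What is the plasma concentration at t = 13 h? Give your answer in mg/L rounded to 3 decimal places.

1278.584 mg/L

k = ln 2 / 7 = 0.09902 per h
Dose 1 (210 mg at t=0 h): 210·exp(−0.09902·13) = 57.965 mg/L
Dose 2 (450 mg at t=2 h): 450·exp(−0.09902·11) = 151.414 mg/L
Dose 3 (385 mg at t=4 h): 385·exp(−0.09902·9) = 157.915 mg/L
Dose 4 (200 mg at t=6 h): 200·exp(−0.09902·7) = 100.000 mg/L
Dose 5 (390 mg at t=8 h): 390·exp(−0.09902·5) = 237.708 mg/L
Dose 6 (260 mg at t=10 h): 260·exp(−0.09902·3) = 193.179 mg/L
Dose 7 (420 mg at t=12 h): 420·exp(−0.09902·1) = 380.404 mg/L
C(13) = 57.965 + 151.414 + 157.915 + 100.000 + 237.708 + 193.179 + 380.404 = 1278.584 mg/L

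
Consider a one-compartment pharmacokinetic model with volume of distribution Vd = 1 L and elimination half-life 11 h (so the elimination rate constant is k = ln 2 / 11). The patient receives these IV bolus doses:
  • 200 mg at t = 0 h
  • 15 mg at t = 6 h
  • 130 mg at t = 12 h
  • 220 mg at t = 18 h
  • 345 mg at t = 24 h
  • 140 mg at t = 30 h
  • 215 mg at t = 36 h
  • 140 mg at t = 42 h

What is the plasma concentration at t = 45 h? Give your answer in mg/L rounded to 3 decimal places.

k = ln 2 / 11 = 0.06301 per h
Dose 1 (200 mg at t=0 h): 200·exp(−0.06301·45) = 11.737 mg/L
Dose 2 (15 mg at t=6 h): 15·exp(−0.06301·39) = 1.285 mg/L
Dose 3 (130 mg at t=12 h): 130·exp(−0.06301·33) = 16.250 mg/L
Dose 4 (220 mg at t=18 h): 220·exp(−0.06301·27) = 40.136 mg/L
Dose 5 (345 mg at t=24 h): 345·exp(−0.06301·21) = 91.860 mg/L
Dose 6 (140 mg at t=30 h): 140·exp(−0.06301·15) = 54.404 mg/L
Dose 7 (215 mg at t=36 h): 215·exp(−0.06301·9) = 121.939 mg/L
Dose 8 (140 mg at t=42 h): 140·exp(−0.06301·3) = 115.885 mg/L
C(45) = 11.737 + 1.285 + 16.250 + 40.136 + 91.860 + 54.404 + 121.939 + 115.885 = 453.495 mg/L

453.495 mg/L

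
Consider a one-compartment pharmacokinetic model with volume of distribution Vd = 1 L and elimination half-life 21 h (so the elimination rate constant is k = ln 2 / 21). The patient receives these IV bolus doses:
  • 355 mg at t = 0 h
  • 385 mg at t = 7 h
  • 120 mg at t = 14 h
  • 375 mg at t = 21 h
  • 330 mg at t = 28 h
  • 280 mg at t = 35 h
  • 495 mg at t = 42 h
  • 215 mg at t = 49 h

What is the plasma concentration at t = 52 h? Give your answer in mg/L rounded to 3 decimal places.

1179.776 mg/L

k = ln 2 / 21 = 0.03301 per h
Dose 1 (355 mg at t=0 h): 355·exp(−0.03301·52) = 63.800 mg/L
Dose 2 (385 mg at t=7 h): 385·exp(−0.03301·45) = 87.176 mg/L
Dose 3 (120 mg at t=14 h): 120·exp(−0.03301·38) = 34.234 mg/L
Dose 4 (375 mg at t=21 h): 375·exp(−0.03301·31) = 134.789 mg/L
Dose 5 (330 mg at t=28 h): 330·exp(−0.03301·24) = 149.444 mg/L
Dose 6 (280 mg at t=35 h): 280·exp(−0.03301·17) = 159.760 mg/L
Dose 7 (495 mg at t=42 h): 495·exp(−0.03301·10) = 355.842 mg/L
Dose 8 (215 mg at t=49 h): 215·exp(−0.03301·3) = 194.731 mg/L
C(52) = 63.800 + 87.176 + 34.234 + 134.789 + 149.444 + 159.760 + 355.842 + 194.731 = 1179.776 mg/L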